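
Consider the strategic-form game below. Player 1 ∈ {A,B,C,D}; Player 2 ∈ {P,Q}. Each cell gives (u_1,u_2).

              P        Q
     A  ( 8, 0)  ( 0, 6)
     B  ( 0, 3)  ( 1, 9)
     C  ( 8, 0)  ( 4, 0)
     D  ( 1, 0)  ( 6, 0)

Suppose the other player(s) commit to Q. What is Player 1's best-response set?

P1 best: {D}

u_1(A vs Q) = 0
u_1(B vs Q) = 1
u_1(C vs Q) = 4
u_1(D vs Q) = 6
max payoff 6 at {D}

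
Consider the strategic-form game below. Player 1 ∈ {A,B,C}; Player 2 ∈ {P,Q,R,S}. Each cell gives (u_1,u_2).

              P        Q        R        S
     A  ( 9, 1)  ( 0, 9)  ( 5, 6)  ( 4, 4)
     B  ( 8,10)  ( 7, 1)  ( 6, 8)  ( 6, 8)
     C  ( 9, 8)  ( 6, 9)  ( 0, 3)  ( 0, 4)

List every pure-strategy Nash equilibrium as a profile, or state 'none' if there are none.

(A,P): not NE [P2→Q gives 9>1]
(A,Q): not NE [P1→B gives 7>0]
(A,R): not NE [P1→B gives 6>5; P2→Q gives 9>6]
(A,S): not NE [P1→B gives 6>4; P2→Q gives 9>4]
(B,P): not NE [P1→C gives 9>8]
(B,Q): not NE [P2→P gives 10>1]
(B,R): not NE [P2→P gives 10>8]
(B,S): not NE [P2→P gives 10>8]
(C,P): not NE [P2→Q gives 9>8]
(C,Q): not NE [P1→B gives 7>6]
(C,R): not NE [P1→B gives 6>0; P2→Q gives 9>3]
(C,S): not NE [P1→B gives 6>0; P2→Q gives 9>4]

Equilibria: none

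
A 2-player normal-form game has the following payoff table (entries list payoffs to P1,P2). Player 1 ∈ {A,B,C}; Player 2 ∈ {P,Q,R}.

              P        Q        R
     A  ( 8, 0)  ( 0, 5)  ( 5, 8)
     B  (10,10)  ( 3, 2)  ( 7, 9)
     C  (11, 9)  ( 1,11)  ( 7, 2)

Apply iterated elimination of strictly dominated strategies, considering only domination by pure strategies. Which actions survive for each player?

Remaining: P1:{B,C} P2:{P,Q}

P1 drop A (B beats it: P:10>8 Q:3>0 R:7>5)
P2 drop R (P beats it: B:10>9 C:9>2)
P1→{B,C} P2→{P,Q}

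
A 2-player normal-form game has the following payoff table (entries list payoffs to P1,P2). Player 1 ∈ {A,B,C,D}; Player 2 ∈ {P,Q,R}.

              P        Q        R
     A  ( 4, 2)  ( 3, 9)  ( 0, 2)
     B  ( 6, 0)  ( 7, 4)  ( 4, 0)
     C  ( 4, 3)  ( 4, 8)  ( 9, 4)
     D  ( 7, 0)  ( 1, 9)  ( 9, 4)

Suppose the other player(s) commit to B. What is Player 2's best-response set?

BR_2 = {Q}

u_2(P vs B) = 0
u_2(Q vs B) = 4
u_2(R vs B) = 0
max payoff 4 at {Q}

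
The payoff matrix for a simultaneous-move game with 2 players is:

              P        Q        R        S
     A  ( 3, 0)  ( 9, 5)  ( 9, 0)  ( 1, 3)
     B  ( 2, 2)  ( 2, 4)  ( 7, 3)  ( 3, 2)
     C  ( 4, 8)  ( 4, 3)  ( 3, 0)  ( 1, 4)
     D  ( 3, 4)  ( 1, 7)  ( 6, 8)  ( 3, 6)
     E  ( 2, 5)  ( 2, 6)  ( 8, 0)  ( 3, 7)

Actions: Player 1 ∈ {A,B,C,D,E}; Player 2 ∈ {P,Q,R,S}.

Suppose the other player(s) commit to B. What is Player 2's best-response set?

u_2(P vs B) = 2
u_2(Q vs B) = 4
u_2(R vs B) = 3
u_2(S vs B) = 2
max payoff 4 at {Q}

BR_2 = {Q}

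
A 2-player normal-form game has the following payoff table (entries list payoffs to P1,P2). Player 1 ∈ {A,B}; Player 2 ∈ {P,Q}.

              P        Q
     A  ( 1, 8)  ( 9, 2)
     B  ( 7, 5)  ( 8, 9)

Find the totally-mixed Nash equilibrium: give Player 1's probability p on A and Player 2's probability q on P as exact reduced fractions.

P1 mixes 2/5 on A; P2 mixes 1/7 on P

P1 indiff ⇒ q·1+(1-q)·9 = q·7+(1-q)·8 ⇒ q(-6) = (1-q)(-1) ⇒ q = 1/7
P2 indiff ⇒ p·8+(1-p)·5 = p·2+(1-p)·9 ⇒ p(6) = (1-p)(4) ⇒ p = 2/5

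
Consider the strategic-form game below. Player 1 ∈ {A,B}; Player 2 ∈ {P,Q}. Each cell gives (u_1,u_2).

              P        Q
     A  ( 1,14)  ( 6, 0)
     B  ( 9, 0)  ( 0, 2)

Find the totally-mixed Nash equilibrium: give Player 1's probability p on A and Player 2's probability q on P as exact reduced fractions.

P1 mixes 1/8 on A; P2 mixes 3/7 on P

P1 indiff ⇒ q·1+(1-q)·6 = q·9+(1-q)·0 ⇒ q(-8) = (1-q)(-6) ⇒ q = 3/7
P2 indiff ⇒ p·14+(1-p)·0 = p·0+(1-p)·2 ⇒ p(14) = (1-p)(2) ⇒ p = 1/8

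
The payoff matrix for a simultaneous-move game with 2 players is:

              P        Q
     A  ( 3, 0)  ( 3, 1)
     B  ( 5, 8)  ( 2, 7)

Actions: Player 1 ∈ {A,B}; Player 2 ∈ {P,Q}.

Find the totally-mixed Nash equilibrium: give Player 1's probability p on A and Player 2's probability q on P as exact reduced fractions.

P1 indiff ⇒ q·3+(1-q)·3 = q·5+(1-q)·2 ⇒ q(-2) = (1-q)(-1) ⇒ q = 1/3
P2 indiff ⇒ p·0+(1-p)·8 = p·1+(1-p)·7 ⇒ p(-1) = (1-p)(-1) ⇒ p = 1/2

P1 mixes 1/2 on A; P2 mixes 1/3 on P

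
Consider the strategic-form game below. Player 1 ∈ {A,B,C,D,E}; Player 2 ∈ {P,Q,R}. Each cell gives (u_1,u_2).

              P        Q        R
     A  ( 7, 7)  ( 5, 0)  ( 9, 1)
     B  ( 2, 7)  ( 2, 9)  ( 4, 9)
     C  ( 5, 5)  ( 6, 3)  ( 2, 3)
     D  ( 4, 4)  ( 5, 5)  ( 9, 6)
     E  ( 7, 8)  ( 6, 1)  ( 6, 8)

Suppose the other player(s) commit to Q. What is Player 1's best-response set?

BR_1 = {C,E}

u_1(A vs Q) = 5
u_1(B vs Q) = 2
u_1(C vs Q) = 6
u_1(D vs Q) = 5
u_1(E vs Q) = 6
max payoff 6 at {C,E}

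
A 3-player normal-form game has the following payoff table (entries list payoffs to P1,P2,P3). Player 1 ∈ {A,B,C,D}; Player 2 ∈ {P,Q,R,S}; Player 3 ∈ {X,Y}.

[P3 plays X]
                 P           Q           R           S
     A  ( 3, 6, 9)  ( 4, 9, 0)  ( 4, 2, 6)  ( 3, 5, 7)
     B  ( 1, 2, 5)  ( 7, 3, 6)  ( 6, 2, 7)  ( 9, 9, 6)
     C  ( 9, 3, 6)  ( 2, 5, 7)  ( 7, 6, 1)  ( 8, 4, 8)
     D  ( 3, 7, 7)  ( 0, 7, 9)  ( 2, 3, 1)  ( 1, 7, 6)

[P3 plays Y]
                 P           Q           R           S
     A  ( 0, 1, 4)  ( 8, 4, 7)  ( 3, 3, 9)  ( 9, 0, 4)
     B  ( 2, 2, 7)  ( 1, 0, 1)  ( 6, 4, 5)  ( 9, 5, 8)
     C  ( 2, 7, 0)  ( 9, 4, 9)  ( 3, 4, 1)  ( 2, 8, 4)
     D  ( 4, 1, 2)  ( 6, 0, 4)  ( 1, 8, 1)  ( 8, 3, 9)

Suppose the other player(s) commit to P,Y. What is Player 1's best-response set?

u_1(A vs P,Y) = 0
u_1(B vs P,Y) = 2
u_1(C vs P,Y) = 2
u_1(D vs P,Y) = 4
max payoff 4 at {D}

BR_1 = {D}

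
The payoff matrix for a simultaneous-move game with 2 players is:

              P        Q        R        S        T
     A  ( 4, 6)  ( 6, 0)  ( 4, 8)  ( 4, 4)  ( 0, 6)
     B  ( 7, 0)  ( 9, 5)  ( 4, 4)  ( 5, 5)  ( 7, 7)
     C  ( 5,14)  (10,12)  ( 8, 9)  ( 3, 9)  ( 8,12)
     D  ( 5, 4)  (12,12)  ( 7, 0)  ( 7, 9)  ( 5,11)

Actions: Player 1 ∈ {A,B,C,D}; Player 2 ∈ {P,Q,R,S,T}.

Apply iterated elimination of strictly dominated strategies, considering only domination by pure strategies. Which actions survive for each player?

P1 drop A (D beats it: P:5>4 Q:12>6 R:7>4 S:7>4 T:5>0)
P2 drop R (Q beats it: B:5>4 C:12>9 D:12>0)
P2 drop S (T beats it: B:7>5 C:12>9 D:11>9)
P1→{B,C,D} P2→{P,Q,T}

IESDS → P1:{B,C,D} P2:{P,Q,T}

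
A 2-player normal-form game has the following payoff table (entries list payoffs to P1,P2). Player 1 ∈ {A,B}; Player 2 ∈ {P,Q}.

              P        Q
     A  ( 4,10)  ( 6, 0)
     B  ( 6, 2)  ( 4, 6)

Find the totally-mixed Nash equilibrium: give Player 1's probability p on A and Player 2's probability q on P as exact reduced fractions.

P1 mixes 2/7 on A; P2 mixes 1/2 on P

P1 indiff ⇒ q·4+(1-q)·6 = q·6+(1-q)·4 ⇒ q(-2) = (1-q)(-2) ⇒ q = 1/2
P2 indiff ⇒ p·10+(1-p)·2 = p·0+(1-p)·6 ⇒ p(10) = (1-p)(4) ⇒ p = 2/7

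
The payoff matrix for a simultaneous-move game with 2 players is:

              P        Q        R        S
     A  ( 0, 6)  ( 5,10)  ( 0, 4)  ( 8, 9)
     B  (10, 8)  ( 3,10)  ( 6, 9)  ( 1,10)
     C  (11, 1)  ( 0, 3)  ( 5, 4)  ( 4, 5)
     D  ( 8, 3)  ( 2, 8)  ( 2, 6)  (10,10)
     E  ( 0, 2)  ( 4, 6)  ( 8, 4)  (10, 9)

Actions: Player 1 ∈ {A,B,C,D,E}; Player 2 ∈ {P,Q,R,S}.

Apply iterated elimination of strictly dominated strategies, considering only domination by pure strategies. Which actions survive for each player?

P2 drop P (Q beats it: A:10>6 B:10>8 C:3>1 D:8>3 E:6>2)
P1 drop B (E beats it: Q:4>3 R:8>6 S:10>1)
P1 drop C (E beats it: Q:4>0 R:8>5 S:10>4)
P2 drop R (Q beats it: A:10>4 D:8>6 E:6>4)
P1→{A,D,E} P2→{Q,S}

IESDS → P1:{A,D,E} P2:{Q,S}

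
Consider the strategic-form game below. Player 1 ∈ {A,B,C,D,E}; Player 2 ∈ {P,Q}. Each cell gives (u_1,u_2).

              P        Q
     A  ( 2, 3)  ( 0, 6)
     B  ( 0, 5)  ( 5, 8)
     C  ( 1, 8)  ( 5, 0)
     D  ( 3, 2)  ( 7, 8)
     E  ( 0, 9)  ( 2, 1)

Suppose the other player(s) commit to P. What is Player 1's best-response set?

BR_1 = {D}

u_1(A vs P) = 2
u_1(B vs P) = 0
u_1(C vs P) = 1
u_1(D vs P) = 3
u_1(E vs P) = 0
max payoff 3 at {D}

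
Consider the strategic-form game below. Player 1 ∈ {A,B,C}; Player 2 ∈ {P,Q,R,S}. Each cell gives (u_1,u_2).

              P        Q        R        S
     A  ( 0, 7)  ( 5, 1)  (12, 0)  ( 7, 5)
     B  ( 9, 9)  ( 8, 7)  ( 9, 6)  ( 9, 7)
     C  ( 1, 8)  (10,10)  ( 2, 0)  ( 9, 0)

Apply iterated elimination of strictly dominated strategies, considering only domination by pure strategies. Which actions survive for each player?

P2 drop R (P beats it: A:7>0 B:9>6 C:8>0)
P1 drop A (B beats it: P:9>0 Q:8>5 S:9>7)
P2 drop S (P beats it: B:9>7 C:8>0)
P1→{B,C} P2→{P,Q}

Survivors P1:{B,C} P2:{P,Q}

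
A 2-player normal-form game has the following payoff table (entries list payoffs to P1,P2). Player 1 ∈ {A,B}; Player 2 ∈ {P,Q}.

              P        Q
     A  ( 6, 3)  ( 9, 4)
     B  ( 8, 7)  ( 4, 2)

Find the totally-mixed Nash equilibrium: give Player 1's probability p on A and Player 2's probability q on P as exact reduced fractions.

P1 indiff ⇒ q·6+(1-q)·9 = q·8+(1-q)·4 ⇒ q(-2) = (1-q)(-5) ⇒ q = 5/7
P2 indiff ⇒ p·3+(1-p)·7 = p·4+(1-p)·2 ⇒ p(-1) = (1-p)(-5) ⇒ p = 5/6

(p,q) = (5/6, 5/7)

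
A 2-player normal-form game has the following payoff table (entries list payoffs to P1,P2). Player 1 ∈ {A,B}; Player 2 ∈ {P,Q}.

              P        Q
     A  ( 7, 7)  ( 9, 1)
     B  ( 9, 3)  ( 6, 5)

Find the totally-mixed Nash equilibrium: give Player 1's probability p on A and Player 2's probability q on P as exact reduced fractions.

p=1/4, q=3/5

P1 indiff ⇒ q·7+(1-q)·9 = q·9+(1-q)·6 ⇒ q(-2) = (1-q)(-3) ⇒ q = 3/5
P2 indiff ⇒ p·7+(1-p)·3 = p·1+(1-p)·5 ⇒ p(6) = (1-p)(2) ⇒ p = 1/4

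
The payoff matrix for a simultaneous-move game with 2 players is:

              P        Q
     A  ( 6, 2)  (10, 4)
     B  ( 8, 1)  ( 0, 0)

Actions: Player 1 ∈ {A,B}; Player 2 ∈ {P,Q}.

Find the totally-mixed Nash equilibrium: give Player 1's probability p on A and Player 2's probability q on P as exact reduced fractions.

P1 indiff ⇒ q·6+(1-q)·10 = q·8+(1-q)·0 ⇒ q(-2) = (1-q)(-10) ⇒ q = 5/6
P2 indiff ⇒ p·2+(1-p)·1 = p·4+(1-p)·0 ⇒ p(-2) = (1-p)(-1) ⇒ p = 1/3

(p,q) = (1/3, 5/6)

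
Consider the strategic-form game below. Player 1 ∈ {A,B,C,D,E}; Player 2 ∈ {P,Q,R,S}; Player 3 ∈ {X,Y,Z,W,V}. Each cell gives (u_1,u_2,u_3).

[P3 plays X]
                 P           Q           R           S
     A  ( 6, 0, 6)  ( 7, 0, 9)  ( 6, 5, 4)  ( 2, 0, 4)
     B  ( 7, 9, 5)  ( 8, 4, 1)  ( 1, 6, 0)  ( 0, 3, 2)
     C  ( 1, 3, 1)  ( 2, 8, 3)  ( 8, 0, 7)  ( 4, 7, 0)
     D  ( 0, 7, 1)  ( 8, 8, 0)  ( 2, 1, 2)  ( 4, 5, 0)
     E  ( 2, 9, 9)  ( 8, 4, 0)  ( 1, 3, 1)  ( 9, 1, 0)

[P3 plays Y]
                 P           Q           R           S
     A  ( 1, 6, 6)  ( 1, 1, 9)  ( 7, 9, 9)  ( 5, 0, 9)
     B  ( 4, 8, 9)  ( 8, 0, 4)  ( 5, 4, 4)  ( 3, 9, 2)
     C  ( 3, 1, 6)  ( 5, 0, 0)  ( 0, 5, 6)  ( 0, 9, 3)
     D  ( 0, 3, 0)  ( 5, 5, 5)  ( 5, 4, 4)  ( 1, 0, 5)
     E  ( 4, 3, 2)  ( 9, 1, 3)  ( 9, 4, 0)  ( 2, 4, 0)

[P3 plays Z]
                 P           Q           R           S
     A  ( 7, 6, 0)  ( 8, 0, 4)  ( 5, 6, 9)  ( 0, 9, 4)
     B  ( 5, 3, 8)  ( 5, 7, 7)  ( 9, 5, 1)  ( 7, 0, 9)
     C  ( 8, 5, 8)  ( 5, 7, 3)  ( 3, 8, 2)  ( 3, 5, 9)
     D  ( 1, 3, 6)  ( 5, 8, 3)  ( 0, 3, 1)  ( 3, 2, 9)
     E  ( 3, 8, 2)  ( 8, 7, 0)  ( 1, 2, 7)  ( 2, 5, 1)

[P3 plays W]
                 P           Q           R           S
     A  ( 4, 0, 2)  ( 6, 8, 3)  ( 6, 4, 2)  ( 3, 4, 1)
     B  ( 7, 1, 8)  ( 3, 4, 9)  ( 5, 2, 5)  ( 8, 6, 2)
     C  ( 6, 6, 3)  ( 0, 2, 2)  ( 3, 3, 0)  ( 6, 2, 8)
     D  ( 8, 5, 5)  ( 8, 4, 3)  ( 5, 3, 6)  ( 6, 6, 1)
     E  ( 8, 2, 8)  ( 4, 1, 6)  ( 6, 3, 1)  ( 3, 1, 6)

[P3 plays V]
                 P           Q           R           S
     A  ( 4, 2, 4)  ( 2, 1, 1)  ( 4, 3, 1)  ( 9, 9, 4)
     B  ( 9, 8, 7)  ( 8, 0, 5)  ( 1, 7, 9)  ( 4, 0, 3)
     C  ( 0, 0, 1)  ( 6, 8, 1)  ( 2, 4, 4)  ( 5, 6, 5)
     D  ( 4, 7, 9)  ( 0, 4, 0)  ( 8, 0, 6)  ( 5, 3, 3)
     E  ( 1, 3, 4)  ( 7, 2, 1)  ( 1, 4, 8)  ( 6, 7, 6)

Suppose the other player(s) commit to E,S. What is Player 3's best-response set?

BR_3 = {W,V}

u_3(X vs E,S) = 0
u_3(Y vs E,S) = 0
u_3(Z vs E,S) = 1
u_3(W vs E,S) = 6
u_3(V vs E,S) = 6
max payoff 6 at {W,V}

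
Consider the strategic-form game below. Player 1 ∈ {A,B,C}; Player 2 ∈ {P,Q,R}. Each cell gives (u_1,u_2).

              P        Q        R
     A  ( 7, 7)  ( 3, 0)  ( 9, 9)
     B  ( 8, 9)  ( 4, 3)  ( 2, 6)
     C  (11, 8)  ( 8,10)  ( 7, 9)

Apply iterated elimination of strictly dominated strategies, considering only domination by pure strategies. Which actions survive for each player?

IESDS → P1:{A,C} P2:{Q,R}

P1 drop B (C beats it: P:11>8 Q:8>4 R:7>2)
P2 drop P (R beats it: A:9>7 C:9>8)
P1→{A,C} P2→{Q,R}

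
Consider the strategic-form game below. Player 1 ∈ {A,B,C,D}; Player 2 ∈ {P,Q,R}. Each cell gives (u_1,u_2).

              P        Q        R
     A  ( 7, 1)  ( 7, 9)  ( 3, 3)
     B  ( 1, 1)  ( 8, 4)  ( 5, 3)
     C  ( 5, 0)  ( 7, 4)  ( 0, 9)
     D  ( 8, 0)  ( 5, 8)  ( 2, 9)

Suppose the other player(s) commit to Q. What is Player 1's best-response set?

P1 best: {B}

u_1(A vs Q) = 7
u_1(B vs Q) = 8
u_1(C vs Q) = 7
u_1(D vs Q) = 5
max payoff 8 at {B}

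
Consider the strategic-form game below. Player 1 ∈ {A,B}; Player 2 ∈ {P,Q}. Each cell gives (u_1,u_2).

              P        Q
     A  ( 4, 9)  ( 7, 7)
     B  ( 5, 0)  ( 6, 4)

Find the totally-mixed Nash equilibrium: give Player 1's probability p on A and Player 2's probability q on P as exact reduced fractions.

P1 indiff ⇒ q·4+(1-q)·7 = q·5+(1-q)·6 ⇒ q(-1) = (1-q)(-1) ⇒ q = 1/2
P2 indiff ⇒ p·9+(1-p)·0 = p·7+(1-p)·4 ⇒ p(2) = (1-p)(4) ⇒ p = 2/3

(p,q) = (2/3, 1/2)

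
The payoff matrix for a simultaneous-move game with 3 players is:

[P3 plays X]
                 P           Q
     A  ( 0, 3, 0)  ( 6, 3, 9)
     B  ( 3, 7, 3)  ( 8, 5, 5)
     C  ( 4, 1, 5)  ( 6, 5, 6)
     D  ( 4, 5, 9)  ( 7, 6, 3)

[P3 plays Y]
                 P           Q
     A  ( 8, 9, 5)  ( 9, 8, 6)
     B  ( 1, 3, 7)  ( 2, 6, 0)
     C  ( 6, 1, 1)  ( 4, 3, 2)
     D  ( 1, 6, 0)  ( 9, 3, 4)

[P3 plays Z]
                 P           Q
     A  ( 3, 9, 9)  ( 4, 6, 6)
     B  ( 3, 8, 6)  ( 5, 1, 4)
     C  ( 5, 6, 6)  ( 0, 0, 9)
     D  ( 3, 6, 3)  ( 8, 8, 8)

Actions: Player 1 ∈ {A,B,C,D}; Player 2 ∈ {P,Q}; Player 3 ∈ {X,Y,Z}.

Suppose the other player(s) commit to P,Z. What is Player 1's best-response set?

u_1(A vs P,Z) = 3
u_1(B vs P,Z) = 3
u_1(C vs P,Z) = 5
u_1(D vs P,Z) = 3
max payoff 5 at {C}

BR_1 = {C}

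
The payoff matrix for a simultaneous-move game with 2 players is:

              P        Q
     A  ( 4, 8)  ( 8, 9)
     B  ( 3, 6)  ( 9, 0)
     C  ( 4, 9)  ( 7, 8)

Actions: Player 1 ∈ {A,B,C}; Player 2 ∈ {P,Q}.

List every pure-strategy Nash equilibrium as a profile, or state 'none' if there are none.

PSNE = {(C,P)}

(A,P): not NE [P2→Q gives 9>8]
(A,Q): not NE [P1→B gives 9>8]
(B,P): not NE [P1→C gives 4>3]
(B,Q): not NE [P2→P gives 6>0]
(C,P): NE
(C,Q): not NE [P1→B gives 9>7; P2→P gives 9>8]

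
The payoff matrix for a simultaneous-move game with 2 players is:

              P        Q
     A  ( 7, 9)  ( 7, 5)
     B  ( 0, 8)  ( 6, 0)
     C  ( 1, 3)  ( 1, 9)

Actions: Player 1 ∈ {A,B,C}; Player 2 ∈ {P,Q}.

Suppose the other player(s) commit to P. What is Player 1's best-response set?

argmax u_1 = {A}

u_1(A vs P) = 7
u_1(B vs P) = 0
u_1(C vs P) = 1
max payoff 7 at {A}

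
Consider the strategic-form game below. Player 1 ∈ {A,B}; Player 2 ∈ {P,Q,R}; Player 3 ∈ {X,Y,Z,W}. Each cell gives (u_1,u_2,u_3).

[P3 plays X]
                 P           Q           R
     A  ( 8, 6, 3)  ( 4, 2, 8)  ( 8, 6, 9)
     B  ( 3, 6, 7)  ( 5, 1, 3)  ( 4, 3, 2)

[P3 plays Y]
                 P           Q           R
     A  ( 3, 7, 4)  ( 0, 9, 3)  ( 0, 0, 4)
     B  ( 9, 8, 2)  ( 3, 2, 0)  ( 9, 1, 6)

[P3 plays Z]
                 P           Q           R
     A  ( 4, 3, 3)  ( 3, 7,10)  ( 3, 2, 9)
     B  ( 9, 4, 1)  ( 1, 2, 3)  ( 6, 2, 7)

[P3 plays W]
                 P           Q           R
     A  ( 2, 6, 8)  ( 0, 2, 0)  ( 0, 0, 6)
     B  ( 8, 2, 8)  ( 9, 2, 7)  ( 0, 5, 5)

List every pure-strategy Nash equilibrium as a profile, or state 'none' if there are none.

Nash profiles: (A,Q,Z), (A,R,X)

(A,P,X): not NE [P3→W gives 8>3]
(A,P,Y): not NE [P1→B gives 9>3; P2→Q gives 9>7; P3→W gives 8>4]
(A,P,Z): not NE [P1→B gives 9>4; P2→Q gives 7>3; P3→W gives 8>3]
(A,P,W): not NE [P1→B gives 8>2]
(A,Q,X): not NE [P1→B gives 5>4; P2→R gives 6>2; P3→Z gives 10>8]
(A,Q,Y): not NE [P1→B gives 3>0; P3→Z gives 10>3]
(A,Q,Z): NE
(A,Q,W): not NE [P1→B gives 9>0; P2→P gives 6>2; P3→Z gives 10>0]
(A,R,X): NE
(A,R,Y): not NE [P1→B gives 9>0; P2→Q gives 9>0; P3→Z gives 9>4]
(A,R,Z): not NE [P1→B gives 6>3; P2→Q gives 7>2]
(A,R,W): not NE [P2→P gives 6>0; P3→Z gives 9>6]
(B,P,X): not NE [P1→A gives 8>3; P3→W gives 8>7]
(B,P,Y): not NE [P3→W gives 8>2]
(B,P,Z): not NE [P3→W gives 8>1]
(B,P,W): not NE [P2→R gives 5>2]
(B,Q,X): not NE [P2→P gives 6>1; P3→W gives 7>3]
(B,Q,Y): not NE [P2→P gives 8>2; P3→W gives 7>0]
(B,Q,Z): not NE [P1→A gives 3>1; P2→P gives 4>2; P3→W gives 7>3]
(B,Q,W): not NE [P2→R gives 5>2]
(B,R,X): not NE [P1→A gives 8>4; P2→P gives 6>3; P3→Z gives 7>2]
(B,R,Y): not NE [P2→P gives 8>1; P3→Z gives 7>6]
(B,R,Z): not NE [P2→P gives 4>2]
(B,R,W): not NE [P3→Z gives 7>5]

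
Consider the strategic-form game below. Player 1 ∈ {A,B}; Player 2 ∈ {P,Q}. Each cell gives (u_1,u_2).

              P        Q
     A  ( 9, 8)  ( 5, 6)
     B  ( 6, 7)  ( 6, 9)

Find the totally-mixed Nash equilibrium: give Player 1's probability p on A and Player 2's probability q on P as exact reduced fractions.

P1 indiff ⇒ q·9+(1-q)·5 = q·6+(1-q)·6 ⇒ q(3) = (1-q)(1) ⇒ q = 1/4
P2 indiff ⇒ p·8+(1-p)·7 = p·6+(1-p)·9 ⇒ p(2) = (1-p)(2) ⇒ p = 1/2

P1 mixes 1/2 on A; P2 mixes 1/4 on P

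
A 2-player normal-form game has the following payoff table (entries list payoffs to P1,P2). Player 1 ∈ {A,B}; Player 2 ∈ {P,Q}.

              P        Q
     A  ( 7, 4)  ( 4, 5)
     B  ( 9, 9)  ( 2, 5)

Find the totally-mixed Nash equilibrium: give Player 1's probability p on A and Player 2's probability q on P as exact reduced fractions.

(p,q) = (4/5, 1/2)

P1 indiff ⇒ q·7+(1-q)·4 = q·9+(1-q)·2 ⇒ q(-2) = (1-q)(-2) ⇒ q = 1/2
P2 indiff ⇒ p·4+(1-p)·9 = p·5+(1-p)·5 ⇒ p(-1) = (1-p)(-4) ⇒ p = 4/5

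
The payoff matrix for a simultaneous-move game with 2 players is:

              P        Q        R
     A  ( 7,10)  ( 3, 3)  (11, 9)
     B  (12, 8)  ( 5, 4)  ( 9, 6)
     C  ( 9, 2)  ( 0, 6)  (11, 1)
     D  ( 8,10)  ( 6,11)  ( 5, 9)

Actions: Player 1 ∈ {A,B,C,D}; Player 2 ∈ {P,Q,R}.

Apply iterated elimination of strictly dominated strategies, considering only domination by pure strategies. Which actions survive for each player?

P2 drop R (P beats it: A:10>9 B:8>6 C:2>1 D:10>9)
P1 drop A (B beats it: P:12>7 Q:5>3)
P1 drop C (B beats it: P:12>9 Q:5>0)
P1→{B,D} P2→{P,Q}

Survivors P1:{B,D} P2:{P,Q}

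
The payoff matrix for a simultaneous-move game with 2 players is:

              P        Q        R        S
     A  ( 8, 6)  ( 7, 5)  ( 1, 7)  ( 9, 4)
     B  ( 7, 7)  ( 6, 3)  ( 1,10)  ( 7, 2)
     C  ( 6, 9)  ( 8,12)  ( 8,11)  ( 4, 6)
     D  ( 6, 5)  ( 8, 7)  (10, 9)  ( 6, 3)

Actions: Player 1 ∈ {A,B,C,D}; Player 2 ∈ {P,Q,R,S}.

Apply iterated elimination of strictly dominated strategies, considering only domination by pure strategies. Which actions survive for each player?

Remaining: P1:{C,D} P2:{Q,R}

P2 drop P (R beats it: A:7>6 B:10>7 C:11>9 D:9>5)
P2 drop S (Q beats it: A:5>4 B:3>2 C:12>6 D:7>3)
P1 drop A (C beats it: Q:8>7 R:8>1)
P1 drop B (C beats it: Q:8>6 R:8>1)
P1→{C,D} P2→{Q,R}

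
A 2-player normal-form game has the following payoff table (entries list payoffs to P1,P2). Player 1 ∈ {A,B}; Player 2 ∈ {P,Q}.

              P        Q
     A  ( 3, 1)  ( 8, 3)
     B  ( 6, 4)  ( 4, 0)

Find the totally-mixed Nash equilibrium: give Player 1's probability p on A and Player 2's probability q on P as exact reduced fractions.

P1 indiff ⇒ q·3+(1-q)·8 = q·6+(1-q)·4 ⇒ q(-3) = (1-q)(-4) ⇒ q = 4/7
P2 indiff ⇒ p·1+(1-p)·4 = p·3+(1-p)·0 ⇒ p(-2) = (1-p)(-4) ⇒ p = 2/3

(p,q) = (2/3, 4/7)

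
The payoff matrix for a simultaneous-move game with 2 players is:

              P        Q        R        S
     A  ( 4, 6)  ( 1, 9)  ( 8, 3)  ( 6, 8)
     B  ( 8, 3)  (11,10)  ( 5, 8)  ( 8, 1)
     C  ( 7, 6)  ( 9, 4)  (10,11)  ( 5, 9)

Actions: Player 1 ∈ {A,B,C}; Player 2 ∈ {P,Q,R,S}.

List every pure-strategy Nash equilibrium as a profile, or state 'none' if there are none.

(A,P): not NE [P1→B gives 8>4; P2→Q gives 9>6]
(A,Q): not NE [P1→B gives 11>1]
(A,R): not NE [P1→C gives 10>8; P2→Q gives 9>3]
(A,S): not NE [P1→B gives 8>6; P2→Q gives 9>8]
(B,P): not NE [P2→Q gives 10>3]
(B,Q): NE
(B,R): not NE [P1→C gives 10>5; P2→Q gives 10>8]
(B,S): not NE [P2→Q gives 10>1]
(C,P): not NE [P1→B gives 8>7; P2→R gives 11>6]
(C,Q): not NE [P1→B gives 11>9; P2→R gives 11>4]
(C,R): NE
(C,S): not NE [P1→B gives 8>5; P2→R gives 11>9]

PSNE = {(B,Q), (C,R)}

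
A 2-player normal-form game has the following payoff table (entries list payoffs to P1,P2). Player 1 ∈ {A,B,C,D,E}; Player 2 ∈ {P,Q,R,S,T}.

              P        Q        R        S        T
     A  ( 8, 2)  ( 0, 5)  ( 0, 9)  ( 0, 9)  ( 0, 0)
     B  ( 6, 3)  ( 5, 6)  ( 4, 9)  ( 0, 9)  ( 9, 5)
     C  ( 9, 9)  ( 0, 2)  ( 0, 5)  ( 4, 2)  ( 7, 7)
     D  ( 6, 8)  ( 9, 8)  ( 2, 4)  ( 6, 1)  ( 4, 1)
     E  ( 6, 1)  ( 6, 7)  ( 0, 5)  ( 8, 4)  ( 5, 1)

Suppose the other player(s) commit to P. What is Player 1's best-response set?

u_1(A vs P) = 8
u_1(B vs P) = 6
u_1(C vs P) = 9
u_1(D vs P) = 6
u_1(E vs P) = 6
max payoff 9 at {C}

argmax u_1 = {C}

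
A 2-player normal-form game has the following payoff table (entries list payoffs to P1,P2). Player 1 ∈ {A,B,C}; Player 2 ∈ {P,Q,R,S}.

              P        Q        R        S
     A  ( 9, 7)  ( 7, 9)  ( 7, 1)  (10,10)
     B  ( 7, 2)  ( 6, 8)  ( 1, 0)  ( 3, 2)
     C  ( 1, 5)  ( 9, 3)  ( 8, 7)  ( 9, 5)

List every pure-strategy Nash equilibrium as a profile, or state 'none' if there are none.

PSNE = {(A,S), (C,R)}

(A,P): not NE [P2→S gives 10>7]
(A,Q): not NE [P1→C gives 9>7; P2→S gives 10>9]
(A,R): not NE [P1→C gives 8>7; P2→S gives 10>1]
(A,S): NE
(B,P): not NE [P1→A gives 9>7; P2→Q gives 8>2]
(B,Q): not NE [P1→C gives 9>6]
(B,R): not NE [P1→C gives 8>1; P2→Q gives 8>0]
(B,S): not NE [P1→A gives 10>3; P2→Q gives 8>2]
(C,P): not NE [P1→A gives 9>1; P2→R gives 7>5]
(C,Q): not NE [P2→R gives 7>3]
(C,R): NE
(C,S): not NE [P1→A gives 10>9; P2→R gives 7>5]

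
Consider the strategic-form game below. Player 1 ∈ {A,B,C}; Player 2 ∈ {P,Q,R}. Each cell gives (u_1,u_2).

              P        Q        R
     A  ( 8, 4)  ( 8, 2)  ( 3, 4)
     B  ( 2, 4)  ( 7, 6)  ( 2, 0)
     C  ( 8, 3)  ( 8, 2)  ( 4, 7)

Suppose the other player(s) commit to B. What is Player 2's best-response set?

BR_2 = {Q}

u_2(P vs B) = 4
u_2(Q vs B) = 6
u_2(R vs B) = 0
max payoff 6 at {Q}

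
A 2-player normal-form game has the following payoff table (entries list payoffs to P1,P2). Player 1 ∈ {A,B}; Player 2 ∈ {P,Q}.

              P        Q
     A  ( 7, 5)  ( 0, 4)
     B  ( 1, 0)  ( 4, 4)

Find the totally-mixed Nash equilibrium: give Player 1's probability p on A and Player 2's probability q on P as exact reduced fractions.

P1 indiff ⇒ q·7+(1-q)·0 = q·1+(1-q)·4 ⇒ q(6) = (1-q)(4) ⇒ q = 2/5
P2 indiff ⇒ p·5+(1-p)·0 = p·4+(1-p)·4 ⇒ p(1) = (1-p)(4) ⇒ p = 4/5

p=4/5, q=2/5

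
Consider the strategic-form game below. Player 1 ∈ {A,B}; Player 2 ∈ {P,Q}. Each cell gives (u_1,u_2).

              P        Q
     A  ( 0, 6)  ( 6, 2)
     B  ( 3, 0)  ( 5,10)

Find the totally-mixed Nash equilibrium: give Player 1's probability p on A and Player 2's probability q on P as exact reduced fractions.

P1 indiff ⇒ q·0+(1-q)·6 = q·3+(1-q)·5 ⇒ q(-3) = (1-q)(-1) ⇒ q = 1/4
P2 indiff ⇒ p·6+(1-p)·0 = p·2+(1-p)·10 ⇒ p(4) = (1-p)(10) ⇒ p = 5/7

P1 mixes 5/7 on A; P2 mixes 1/4 on P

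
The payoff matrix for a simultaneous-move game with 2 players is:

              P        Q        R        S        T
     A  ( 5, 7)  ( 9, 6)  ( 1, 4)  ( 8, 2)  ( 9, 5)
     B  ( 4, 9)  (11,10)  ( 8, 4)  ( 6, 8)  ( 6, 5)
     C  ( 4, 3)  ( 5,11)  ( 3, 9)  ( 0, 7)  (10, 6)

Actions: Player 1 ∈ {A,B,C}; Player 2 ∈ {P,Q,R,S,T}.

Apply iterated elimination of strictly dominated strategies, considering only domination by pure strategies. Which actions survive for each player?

Survivors P1:{A,B} P2:{P,Q}

P2 drop R (Q beats it: A:6>4 B:10>4 C:11>9)
P2 drop S (Q beats it: A:6>2 B:10>8 C:11>7)
P2 drop T (Q beats it: A:6>5 B:10>5 C:11>6)
P1 drop C (A beats it: P:5>4 Q:9>5)
P1→{A,B} P2→{P,Q}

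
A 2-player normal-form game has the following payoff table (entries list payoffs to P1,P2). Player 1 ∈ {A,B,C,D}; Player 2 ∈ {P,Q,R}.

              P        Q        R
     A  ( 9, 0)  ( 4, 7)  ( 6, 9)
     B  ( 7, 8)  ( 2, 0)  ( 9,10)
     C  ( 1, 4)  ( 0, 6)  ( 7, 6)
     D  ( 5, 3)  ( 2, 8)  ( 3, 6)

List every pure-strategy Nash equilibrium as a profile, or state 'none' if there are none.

NE set: (B,R)

(A,P): not NE [P2→R gives 9>0]
(A,Q): not NE [P2→R gives 9>7]
(A,R): not NE [P1→B gives 9>6]
(B,P): not NE [P1→A gives 9>7; P2→R gives 10>8]
(B,Q): not NE [P1→A gives 4>2; P2→R gives 10>0]
(B,R): NE
(C,P): not NE [P1→A gives 9>1; P2→R gives 6>4]
(C,Q): not NE [P1→A gives 4>0]
(C,R): not NE [P1→B gives 9>7]
(D,P): not NE [P1→A gives 9>5; P2→Q gives 8>3]
(D,Q): not NE [P1→A gives 4>2]
(D,R): not NE [P1→B gives 9>3; P2→Q gives 8>6]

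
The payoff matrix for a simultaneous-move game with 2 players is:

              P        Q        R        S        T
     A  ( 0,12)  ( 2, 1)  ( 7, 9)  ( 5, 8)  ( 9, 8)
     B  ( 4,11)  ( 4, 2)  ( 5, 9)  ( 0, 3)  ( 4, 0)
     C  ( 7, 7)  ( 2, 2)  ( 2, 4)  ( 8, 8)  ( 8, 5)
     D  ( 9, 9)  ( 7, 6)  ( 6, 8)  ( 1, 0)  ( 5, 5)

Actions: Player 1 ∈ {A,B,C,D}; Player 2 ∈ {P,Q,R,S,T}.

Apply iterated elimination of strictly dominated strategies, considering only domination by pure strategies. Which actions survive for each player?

P1 drop B (D beats it: P:9>4 Q:7>4 R:6>5 S:1>0 T:5>4)
P2 drop Q (P beats it: A:12>1 C:7>2 D:9>6)
P2 drop R (P beats it: A:12>9 C:7>4 D:9>8)
P2 drop T (P beats it: A:12>8 C:7>5 D:9>5)
P1 drop A (C beats it: P:7>0 S:8>5)
P1→{C,D} P2→{P,S}

Remaining: P1:{C,D} P2:{P,S}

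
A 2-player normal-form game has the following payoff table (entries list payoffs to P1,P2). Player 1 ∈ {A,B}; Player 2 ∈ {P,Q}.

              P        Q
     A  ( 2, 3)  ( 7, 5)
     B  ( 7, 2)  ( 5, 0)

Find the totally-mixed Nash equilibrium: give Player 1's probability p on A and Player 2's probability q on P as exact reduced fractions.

P1 indiff ⇒ q·2+(1-q)·7 = q·7+(1-q)·5 ⇒ q(-5) = (1-q)(-2) ⇒ q = 2/7
P2 indiff ⇒ p·3+(1-p)·2 = p·5+(1-p)·0 ⇒ p(-2) = (1-p)(-2) ⇒ p = 1/2

p=1/2, q=2/7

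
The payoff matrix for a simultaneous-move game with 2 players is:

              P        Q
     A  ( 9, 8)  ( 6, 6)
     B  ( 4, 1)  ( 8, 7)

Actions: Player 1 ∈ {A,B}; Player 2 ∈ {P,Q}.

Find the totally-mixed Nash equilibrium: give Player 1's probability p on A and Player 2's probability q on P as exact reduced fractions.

P1 mixes 3/4 on A; P2 mixes 2/7 on P

P1 indiff ⇒ q·9+(1-q)·6 = q·4+(1-q)·8 ⇒ q(5) = (1-q)(2) ⇒ q = 2/7
P2 indiff ⇒ p·8+(1-p)·1 = p·6+(1-p)·7 ⇒ p(2) = (1-p)(6) ⇒ p = 3/4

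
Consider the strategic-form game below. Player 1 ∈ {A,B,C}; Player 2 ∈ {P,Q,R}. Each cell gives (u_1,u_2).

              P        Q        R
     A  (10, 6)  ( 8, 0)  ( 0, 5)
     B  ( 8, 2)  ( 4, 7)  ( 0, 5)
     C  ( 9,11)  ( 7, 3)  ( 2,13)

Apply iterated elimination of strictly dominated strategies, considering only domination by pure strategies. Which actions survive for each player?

Survivors P1:{A,C} P2:{P,R}

P1 drop B (C beats it: P:9>8 Q:7>4 R:2>0)
P2 drop Q (P beats it: A:6>0 C:11>3)
P1→{A,C} P2→{P,R}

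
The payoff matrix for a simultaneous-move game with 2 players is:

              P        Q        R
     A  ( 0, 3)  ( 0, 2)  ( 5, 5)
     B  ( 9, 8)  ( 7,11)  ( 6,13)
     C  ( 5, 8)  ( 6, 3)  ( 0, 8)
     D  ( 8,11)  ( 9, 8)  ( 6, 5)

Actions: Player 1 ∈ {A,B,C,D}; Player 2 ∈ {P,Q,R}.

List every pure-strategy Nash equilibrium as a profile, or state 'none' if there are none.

PSNE = {(B,R)}

(A,P): not NE [P1→B gives 9>0; P2→R gives 5>3]
(A,Q): not NE [P1→D gives 9>0; P2→R gives 5>2]
(A,R): not NE [P1→D gives 6>5]
(B,P): not NE [P2→R gives 13>8]
(B,Q): not NE [P1→D gives 9>7; P2→R gives 13>11]
(B,R): NE
(C,P): not NE [P1→B gives 9>5]
(C,Q): not NE [P1→D gives 9>6; P2→R gives 8>3]
(C,R): not NE [P1→D gives 6>0]
(D,P): not NE [P1→B gives 9>8]
(D,Q): not NE [P2→P gives 11>8]
(D,R): not NE [P2→P gives 11>5]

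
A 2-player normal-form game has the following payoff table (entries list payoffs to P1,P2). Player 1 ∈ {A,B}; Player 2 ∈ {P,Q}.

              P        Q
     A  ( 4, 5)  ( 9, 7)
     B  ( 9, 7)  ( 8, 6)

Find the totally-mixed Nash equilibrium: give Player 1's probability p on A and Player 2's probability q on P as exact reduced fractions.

P1 indiff ⇒ q·4+(1-q)·9 = q·9+(1-q)·8 ⇒ q(-5) = (1-q)(-1) ⇒ q = 1/6
P2 indiff ⇒ p·5+(1-p)·7 = p·7+(1-p)·6 ⇒ p(-2) = (1-p)(-1) ⇒ p = 1/3

p=1/3, q=1/6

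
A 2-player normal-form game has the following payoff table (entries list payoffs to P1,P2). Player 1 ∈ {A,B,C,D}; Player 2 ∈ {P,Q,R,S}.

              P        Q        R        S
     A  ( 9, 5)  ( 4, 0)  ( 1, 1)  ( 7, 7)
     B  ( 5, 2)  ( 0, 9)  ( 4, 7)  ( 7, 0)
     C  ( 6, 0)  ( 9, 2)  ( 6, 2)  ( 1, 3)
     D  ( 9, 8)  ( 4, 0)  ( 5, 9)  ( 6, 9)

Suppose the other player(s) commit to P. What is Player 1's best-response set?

P1 best: {A,D}

u_1(A vs P) = 9
u_1(B vs P) = 5
u_1(C vs P) = 6
u_1(D vs P) = 9
max payoff 9 at {A,D}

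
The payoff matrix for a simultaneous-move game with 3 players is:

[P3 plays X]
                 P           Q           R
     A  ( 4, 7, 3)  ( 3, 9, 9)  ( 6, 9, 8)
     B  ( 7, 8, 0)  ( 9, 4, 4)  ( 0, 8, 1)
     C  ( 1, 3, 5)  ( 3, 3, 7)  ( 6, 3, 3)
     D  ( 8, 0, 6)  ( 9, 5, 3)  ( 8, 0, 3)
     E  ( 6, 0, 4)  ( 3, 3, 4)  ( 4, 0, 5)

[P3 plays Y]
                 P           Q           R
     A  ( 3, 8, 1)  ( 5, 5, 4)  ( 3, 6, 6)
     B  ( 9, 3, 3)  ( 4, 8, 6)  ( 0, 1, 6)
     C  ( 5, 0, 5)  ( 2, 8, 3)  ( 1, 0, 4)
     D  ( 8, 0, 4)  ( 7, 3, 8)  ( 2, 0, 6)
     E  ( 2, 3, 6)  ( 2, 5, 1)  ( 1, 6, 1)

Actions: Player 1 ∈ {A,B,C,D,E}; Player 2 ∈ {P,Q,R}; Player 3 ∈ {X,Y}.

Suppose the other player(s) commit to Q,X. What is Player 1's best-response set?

argmax u_1 = {B,D}

u_1(A vs Q,X) = 3
u_1(B vs Q,X) = 9
u_1(C vs Q,X) = 3
u_1(D vs Q,X) = 9
u_1(E vs Q,X) = 3
max payoff 9 at {B,D}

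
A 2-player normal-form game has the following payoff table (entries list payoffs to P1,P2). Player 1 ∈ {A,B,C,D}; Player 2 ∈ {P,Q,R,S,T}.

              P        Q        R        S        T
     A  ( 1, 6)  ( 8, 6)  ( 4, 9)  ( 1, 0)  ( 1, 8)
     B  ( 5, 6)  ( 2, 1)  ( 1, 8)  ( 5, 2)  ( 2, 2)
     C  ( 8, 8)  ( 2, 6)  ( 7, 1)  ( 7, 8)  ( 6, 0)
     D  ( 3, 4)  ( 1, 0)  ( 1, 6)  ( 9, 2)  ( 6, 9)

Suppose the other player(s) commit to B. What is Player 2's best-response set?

u_2(P vs B) = 6
u_2(Q vs B) = 1
u_2(R vs B) = 8
u_2(S vs B) = 2
u_2(T vs B) = 2
max payoff 8 at {R}

P2 best: {R}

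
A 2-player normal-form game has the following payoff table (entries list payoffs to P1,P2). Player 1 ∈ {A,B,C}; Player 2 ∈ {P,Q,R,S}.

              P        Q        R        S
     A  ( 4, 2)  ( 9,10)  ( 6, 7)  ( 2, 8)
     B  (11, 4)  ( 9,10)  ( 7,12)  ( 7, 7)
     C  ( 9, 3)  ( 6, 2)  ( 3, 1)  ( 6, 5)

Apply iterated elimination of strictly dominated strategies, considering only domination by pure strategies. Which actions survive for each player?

Remaining: P1:{A,B} P2:{Q,R}

P1 drop C (B beats it: P:11>9 Q:9>6 R:7>3 S:7>6)
P2 drop P (Q beats it: A:10>2 B:10>4)
P2 drop S (Q beats it: A:10>8 B:10>7)
P1→{A,B} P2→{Q,R}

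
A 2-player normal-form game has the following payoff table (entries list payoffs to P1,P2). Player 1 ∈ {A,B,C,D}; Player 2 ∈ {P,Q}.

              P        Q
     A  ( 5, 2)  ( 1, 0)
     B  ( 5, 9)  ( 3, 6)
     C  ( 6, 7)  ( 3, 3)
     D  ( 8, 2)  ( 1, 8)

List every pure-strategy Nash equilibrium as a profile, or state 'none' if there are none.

Equilibria: none

(A,P): not NE [P1→D gives 8>5]
(A,Q): not NE [P1→C gives 3>1; P2→P gives 2>0]
(B,P): not NE [P1→D gives 8>5]
(B,Q): not NE [P2→P gives 9>6]
(C,P): not NE [P1→D gives 8>6]
(C,Q): not NE [P2→P gives 7>3]
(D,P): not NE [P2→Q gives 8>2]
(D,Q): not NE [P1→C gives 3>1]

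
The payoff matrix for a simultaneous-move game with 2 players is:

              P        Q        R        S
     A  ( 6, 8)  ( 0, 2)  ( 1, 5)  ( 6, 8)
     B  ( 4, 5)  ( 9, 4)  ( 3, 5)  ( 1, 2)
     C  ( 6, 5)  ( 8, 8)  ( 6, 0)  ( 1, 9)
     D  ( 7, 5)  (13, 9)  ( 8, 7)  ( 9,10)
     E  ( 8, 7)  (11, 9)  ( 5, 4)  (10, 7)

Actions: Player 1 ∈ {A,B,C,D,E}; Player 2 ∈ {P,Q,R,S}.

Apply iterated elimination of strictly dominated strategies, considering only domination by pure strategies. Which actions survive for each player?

P1 drop A (D beats it: P:7>6 Q:13>0 R:8>1 S:9>6)
P1 drop B (D beats it: P:7>4 Q:13>9 R:8>3 S:9>1)
P1 drop C (D beats it: P:7>6 Q:13>8 R:8>6 S:9>1)
P2 drop P (Q beats it: D:9>5 E:9>7)
P2 drop R (Q beats it: D:9>7 E:9>4)
P1→{D,E} P2→{Q,S}

Survivors P1:{D,E} P2:{Q,S}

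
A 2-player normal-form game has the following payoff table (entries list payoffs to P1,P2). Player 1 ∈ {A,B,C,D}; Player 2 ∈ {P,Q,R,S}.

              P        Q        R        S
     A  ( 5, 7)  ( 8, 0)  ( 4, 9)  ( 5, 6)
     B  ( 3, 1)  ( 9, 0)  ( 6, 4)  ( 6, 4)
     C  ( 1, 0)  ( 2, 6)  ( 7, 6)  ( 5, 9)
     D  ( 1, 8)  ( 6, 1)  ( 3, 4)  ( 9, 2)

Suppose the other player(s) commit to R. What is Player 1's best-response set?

u_1(A vs R) = 4
u_1(B vs R) = 6
u_1(C vs R) = 7
u_1(D vs R) = 3
max payoff 7 at {C}

argmax u_1 = {C}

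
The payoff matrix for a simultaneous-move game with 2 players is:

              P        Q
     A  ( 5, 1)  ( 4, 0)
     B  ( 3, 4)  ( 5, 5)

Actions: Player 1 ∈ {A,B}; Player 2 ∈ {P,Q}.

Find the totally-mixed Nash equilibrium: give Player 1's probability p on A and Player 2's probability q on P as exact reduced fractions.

P1 indiff ⇒ q·5+(1-q)·4 = q·3+(1-q)·5 ⇒ q(2) = (1-q)(1) ⇒ q = 1/3
P2 indiff ⇒ p·1+(1-p)·4 = p·0+(1-p)·5 ⇒ p(1) = (1-p)(1) ⇒ p = 1/2

p=1/2, q=1/3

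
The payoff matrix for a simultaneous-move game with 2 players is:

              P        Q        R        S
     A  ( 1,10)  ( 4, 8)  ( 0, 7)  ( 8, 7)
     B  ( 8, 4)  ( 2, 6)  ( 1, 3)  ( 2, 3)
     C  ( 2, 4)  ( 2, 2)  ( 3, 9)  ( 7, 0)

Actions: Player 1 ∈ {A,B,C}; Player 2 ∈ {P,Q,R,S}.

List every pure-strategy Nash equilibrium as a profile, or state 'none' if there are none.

Nash profiles: (C,R)

(A,P): not NE [P1→B gives 8>1]
(A,Q): not NE [P2→P gives 10>8]
(A,R): not NE [P1→C gives 3>0; P2→P gives 10>7]
(A,S): not NE [P2→P gives 10>7]
(B,P): not NE [P2→Q gives 6>4]
(B,Q): not NE [P1→A gives 4>2]
(B,R): not NE [P1→C gives 3>1; P2→Q gives 6>3]
(B,S): not NE [P1→A gives 8>2; P2→Q gives 6>3]
(C,P): not NE [P1→B gives 8>2; P2→R gives 9>4]
(C,Q): not NE [P1→A gives 4>2; P2→R gives 9>2]
(C,R): NE
(C,S): not NE [P1→A gives 8>7; P2→R gives 9>0]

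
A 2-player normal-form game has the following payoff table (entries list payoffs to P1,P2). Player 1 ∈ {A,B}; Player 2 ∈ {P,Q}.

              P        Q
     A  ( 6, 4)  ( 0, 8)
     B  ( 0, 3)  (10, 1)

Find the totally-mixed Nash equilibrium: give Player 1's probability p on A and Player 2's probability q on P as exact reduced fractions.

P1 mixes 1/3 on A; P2 mixes 5/8 on P

P1 indiff ⇒ q·6+(1-q)·0 = q·0+(1-q)·10 ⇒ q(6) = (1-q)(10) ⇒ q = 5/8
P2 indiff ⇒ p·4+(1-p)·3 = p·8+(1-p)·1 ⇒ p(-4) = (1-p)(-2) ⇒ p = 1/3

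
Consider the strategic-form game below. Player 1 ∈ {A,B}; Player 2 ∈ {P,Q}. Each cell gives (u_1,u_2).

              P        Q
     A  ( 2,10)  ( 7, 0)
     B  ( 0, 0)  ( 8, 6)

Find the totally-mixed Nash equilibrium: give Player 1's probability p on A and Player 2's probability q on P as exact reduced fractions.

P1 mixes 3/8 on A; P2 mixes 1/3 on P

P1 indiff ⇒ q·2+(1-q)·7 = q·0+(1-q)·8 ⇒ q(2) = (1-q)(1) ⇒ q = 1/3
P2 indiff ⇒ p·10+(1-p)·0 = p·0+(1-p)·6 ⇒ p(10) = (1-p)(6) ⇒ p = 3/8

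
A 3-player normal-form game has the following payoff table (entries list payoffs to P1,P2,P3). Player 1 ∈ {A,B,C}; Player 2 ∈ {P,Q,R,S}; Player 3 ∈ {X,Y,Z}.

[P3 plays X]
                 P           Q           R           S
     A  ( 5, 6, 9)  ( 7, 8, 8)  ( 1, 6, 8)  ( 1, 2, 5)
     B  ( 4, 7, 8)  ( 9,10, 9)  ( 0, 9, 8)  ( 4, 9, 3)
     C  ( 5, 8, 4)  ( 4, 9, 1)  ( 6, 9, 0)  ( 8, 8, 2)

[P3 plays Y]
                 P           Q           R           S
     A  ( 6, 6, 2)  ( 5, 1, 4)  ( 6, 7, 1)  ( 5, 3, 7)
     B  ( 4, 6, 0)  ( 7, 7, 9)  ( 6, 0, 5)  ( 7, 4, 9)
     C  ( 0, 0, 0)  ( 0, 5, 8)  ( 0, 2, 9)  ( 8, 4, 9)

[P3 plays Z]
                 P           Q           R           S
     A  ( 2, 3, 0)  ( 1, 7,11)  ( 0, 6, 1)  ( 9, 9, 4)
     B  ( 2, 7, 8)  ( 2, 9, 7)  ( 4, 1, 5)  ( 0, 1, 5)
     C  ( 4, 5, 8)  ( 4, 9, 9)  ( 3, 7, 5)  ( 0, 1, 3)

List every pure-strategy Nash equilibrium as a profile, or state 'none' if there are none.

NE set: (B,Q,X), (B,Q,Y), (C,Q,Z)

(A,P,X): not NE [P2→Q gives 8>6]
(A,P,Y): not NE [P2→R gives 7>6; P3→X gives 9>2]
(A,P,Z): not NE [P1→C gives 4>2; P2→S gives 9>3; P3→X gives 9>0]
(A,Q,X): not NE [P1→B gives 9>7; P3→Z gives 11>8]
(A,Q,Y): not NE [P1→B gives 7>5; P2→R gives 7>1; P3→Z gives 11>4]
(A,Q,Z): not NE [P1→C gives 4>1; P2→S gives 9>7]
(A,R,X): not NE [P1→C gives 6>1; P2→Q gives 8>6]
(A,R,Y): not NE [P3→X gives 8>1]
(A,R,Z): not NE [P1→B gives 4>0; P2→S gives 9>6; P3→X gives 8>1]
(A,S,X): not NE [P1→C gives 8>1; P2→Q gives 8>2; P3→Y gives 7>5]
(A,S,Y): not NE [P1→C gives 8>5; P2→R gives 7>3]
(A,S,Z): not NE [P3→Y gives 7>4]
(B,P,X): not NE [P1→C gives 5>4; P2→Q gives 10>7]
(B,P,Y): not NE [P1→A gives 6>4; P2→Q gives 7>6; P3→Z gives 8>0]
(B,P,Z): not NE [P1→C gives 4>2; P2→Q gives 9>7]
(B,Q,X): NE
(B,Q,Y): NE
(B,Q,Z): not NE [P1→C gives 4>2; P3→Y gives 9>7]
(B,R,X): not NE [P1→C gives 6>0; P2→Q gives 10>9]
(B,R,Y): not NE [P2→Q gives 7>0; P3→X gives 8>5]
(B,R,Z): not NE [P2→Q gives 9>1; P3→X gives 8>5]
(B,S,X): not NE [P1→C gives 8>4; P2→Q gives 10>9; P3→Y gives 9>3]
(B,S,Y): not NE [P1→C gives 8>7; P2→Q gives 7>4]
(B,S,Z): not NE [P1→A gives 9>0; P2→Q gives 9>1; P3→Y gives 9>5]
(C,P,X): not NE [P2→R gives 9>8; P3→Z gives 8>4]
(C,P,Y): not NE [P1→A gives 6>0; P2→Q gives 5>0; P3→Z gives 8>0]
(C,P,Z): not NE [P2→Q gives 9>5]
(C,Q,X): not NE [P1→B gives 9>4; P3→Z gives 9>1]
(C,Q,Y): not NE [P1→B gives 7>0; P3→Z gives 9>8]
(C,Q,Z): NE
(C,R,X): not NE [P3→Y gives 9>0]
(C,R,Y): not NE [P1→B gives 6>0; P2→Q gives 5>2]
(C,R,Z): not NE [P1→B gives 4>3; P2→Q gives 9>7; P3→Y gives 9>5]
(C,S,X): not NE [P2→R gives 9>8; P3→Y gives 9>2]
(C,S,Y): not NE [P2→Q gives 5>4]
(C,S,Z): not NE [P1→A gives 9>0; P2→Q gives 9>1; P3→Y gives 9>3]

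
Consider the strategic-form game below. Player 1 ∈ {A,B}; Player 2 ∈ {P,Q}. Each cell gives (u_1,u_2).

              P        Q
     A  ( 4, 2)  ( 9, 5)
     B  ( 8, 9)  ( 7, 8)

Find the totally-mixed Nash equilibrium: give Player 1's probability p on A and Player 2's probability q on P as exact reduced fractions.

(p,q) = (1/4, 1/3)

P1 indiff ⇒ q·4+(1-q)·9 = q·8+(1-q)·7 ⇒ q(-4) = (1-q)(-2) ⇒ q = 1/3
P2 indiff ⇒ p·2+(1-p)·9 = p·5+(1-p)·8 ⇒ p(-3) = (1-p)(-1) ⇒ p = 1/4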